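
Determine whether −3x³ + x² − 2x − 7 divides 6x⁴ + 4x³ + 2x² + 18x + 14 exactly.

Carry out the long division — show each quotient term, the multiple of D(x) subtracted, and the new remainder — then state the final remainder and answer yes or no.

R(x) = 0, so D(x) is a factor of P(x). yes

Step 1: lead(6x⁴ + 4x³ + 2x² + 18x + 14) ÷ lead(D) = 6x⁴ ÷ −3x³ = −2x. Subtract (−2x)·D = 6x⁴ − 2x³ + 4x² + 14x. Remainder: 6x³ − 2x² + 4x + 14.
Step 2: lead(6x³ − 2x² + 4x + 14) ÷ lead(D) = 6x³ ÷ −3x³ = −2. Subtract (−2)·D = 6x³ − 2x² + 4x + 14. Remainder: 0.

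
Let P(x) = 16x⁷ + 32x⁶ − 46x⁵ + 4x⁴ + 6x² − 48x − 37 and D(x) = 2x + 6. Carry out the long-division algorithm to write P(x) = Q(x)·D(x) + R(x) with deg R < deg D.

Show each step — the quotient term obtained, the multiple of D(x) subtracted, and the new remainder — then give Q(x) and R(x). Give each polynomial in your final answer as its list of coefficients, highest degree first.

Step 1: lead(16x⁷ + 32x⁶ − 46x⁵ + 4x⁴ + 6x² − 48x − 37) ÷ lead(D) = 16x⁷ ÷ 2x = 8x⁶. Subtract (8x⁶)·D = 16x⁷ + 48x⁶. Remainder: −16x⁶ − 46x⁵ + 4x⁴ + 6x² − 48x − 37.
Step 2: lead(−16x⁶ − 46x⁵ + 4x⁴ + 6x² − 48x − 37) ÷ lead(D) = −16x⁶ ÷ 2x = −8x⁵. Subtract (−8x⁵)·D = −16x⁶ − 48x⁵. Remainder: 2x⁵ + 4x⁴ + 6x² − 48x − 37.
Step 3: lead(2x⁵ + 4x⁴ + 6x² − 48x − 37) ÷ lead(D) = 2x⁵ ÷ 2x = x⁴. Subtract (x⁴)·D = 2x⁵ + 6x⁴. Remainder: −2x⁴ + 6x² − 48x − 37.
Step 4: lead(−2x⁴ + 6x² − 48x − 37) ÷ lead(D) = −2x⁴ ÷ 2x = −x³. Subtract (−x³)·D = −2x⁴ − 6x³. Remainder: 6x³ + 6x² − 48x − 37.
Step 5: lead(6x³ + 6x² − 48x − 37) ÷ lead(D) = 6x³ ÷ 2x = 3x². Subtract (3x²)·D = 6x³ + 18x². Remainder: −12x² − 48x − 37.
Step 6: lead(−12x² − 48x − 37) ÷ lead(D) = −12x² ÷ 2x = −6x. Subtract (−6x)·D = −12x² − 36x. Remainder: −12x − 37.
Step 7: lead(−12x − 37) ÷ lead(D) = −12x ÷ 2x = −6. Subtract (−6)·D = −12x − 36. Remainder: −1.

Q = [8, -8, 1, -1, 3, -6, -6]; R = [-1]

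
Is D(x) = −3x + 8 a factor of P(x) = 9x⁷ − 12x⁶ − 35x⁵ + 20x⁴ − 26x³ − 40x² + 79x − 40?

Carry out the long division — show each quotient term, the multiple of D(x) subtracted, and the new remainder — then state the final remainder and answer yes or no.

Step 1: lead(9x⁷ − 12x⁶ − 35x⁵ + 20x⁴ − 26x³ − 40x² + 79x − 40) ÷ lead(D) = 9x⁷ ÷ −3x = −3x⁶. Subtract (−3x⁶)·D = 9x⁷ − 24x⁶. Remainder: 12x⁶ − 35x⁵ + 20x⁴ − 26x³ − 40x² + 79x − 40.
Step 2: lead(12x⁶ − 35x⁵ + 20x⁴ − 26x³ − 40x² + 79x − 40) ÷ lead(D) = 12x⁶ ÷ −3x = −4x⁵. Subtract (−4x⁵)·D = 12x⁶ − 32x⁵. Remainder: −3x⁵ + 20x⁴ − 26x³ − 40x² + 79x − 40.
Step 3: lead(−3x⁵ + 20x⁴ − 26x³ − 40x² + 79x − 40) ÷ lead(D) = −3x⁵ ÷ −3x = x⁴. Subtract (x⁴)·D = −3x⁵ + 8x⁴. Remainder: 12x⁴ − 26x³ − 40x² + 79x − 40.
Step 4: lead(12x⁴ − 26x³ − 40x² + 79x − 40) ÷ lead(D) = 12x⁴ ÷ −3x = −4x³. Subtract (−4x³)·D = 12x⁴ − 32x³. Remainder: 6x³ − 40x² + 79x − 40.
Step 5: lead(6x³ − 40x² + 79x − 40) ÷ lead(D) = 6x³ ÷ −3x = −2x². Subtract (−2x²)·D = 6x³ − 16x². Remainder: −24x² + 79x − 40.
Step 6: lead(−24x² + 79x − 40) ÷ lead(D) = −24x² ÷ −3x = 8x. Subtract (8x)·D = −24x² + 64x. Remainder: 15x − 40.
Step 7: lead(15x − 40) ÷ lead(D) = 15x ÷ −3x = −5. Subtract (−5)·D = 15x − 40. Remainder: 0.

R(x) = 0, so D(x) is a factor of P(x). yes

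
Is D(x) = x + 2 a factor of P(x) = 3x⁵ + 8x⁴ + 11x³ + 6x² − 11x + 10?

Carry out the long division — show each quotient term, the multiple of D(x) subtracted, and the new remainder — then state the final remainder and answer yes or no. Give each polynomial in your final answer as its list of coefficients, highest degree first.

R = [0], so D(x) is a factor of P(x). yes

Step 1: lead(3x⁵ + 8x⁴ + 11x³ + 6x² − 11x + 10) ÷ lead(D) = 3x⁵ ÷ x = 3x⁴. Subtract (3x⁴)·D = 3x⁵ + 6x⁴. Remainder: 2x⁴ + 11x³ + 6x² − 11x + 10.
Step 2: lead(2x⁴ + 11x³ + 6x² − 11x + 10) ÷ lead(D) = 2x⁴ ÷ x = 2x³. Subtract (2x³)·D = 2x⁴ + 4x³. Remainder: 7x³ + 6x² − 11x + 10.
Step 3: lead(7x³ + 6x² − 11x + 10) ÷ lead(D) = 7x³ ÷ x = 7x². Subtract (7x²)·D = 7x³ + 14x². Remainder: −8x² − 11x + 10.
Step 4: lead(−8x² − 11x + 10) ÷ lead(D) = −8x² ÷ x = −8x. Subtract (−8x)·D = −8x² − 16x. Remainder: 5x + 10.
Step 5: lead(5x + 10) ÷ lead(D) = 5x ÷ x = 5. Subtract (5)·D = 5x + 10. Remainder: 0.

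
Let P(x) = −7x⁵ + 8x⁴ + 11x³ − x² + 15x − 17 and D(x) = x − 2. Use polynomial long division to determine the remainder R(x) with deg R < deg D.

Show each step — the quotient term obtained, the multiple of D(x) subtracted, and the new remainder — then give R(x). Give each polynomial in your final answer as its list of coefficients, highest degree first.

R = [1]

Step 1: lead(−7x⁵ + 8x⁴ + 11x³ − x² + 15x − 17) ÷ lead(D) = −7x⁵ ÷ x = −7x⁴. Subtract (−7x⁴)·D = −7x⁵ + 14x⁴. Remainder: −6x⁴ + 11x³ − x² + 15x − 17.
Step 2: lead(−6x⁴ + 11x³ − x² + 15x − 17) ÷ lead(D) = −6x⁴ ÷ x = −6x³. Subtract (−6x³)·D = −6x⁴ + 12x³. Remainder: −x³ − x² + 15x − 17.
Step 3: lead(−x³ − x² + 15x − 17) ÷ lead(D) = −x³ ÷ x = −x². Subtract (−x²)·D = −x³ + 2x². Remainder: −3x² + 15x − 17.
Step 4: lead(−3x² + 15x − 17) ÷ lead(D) = −3x² ÷ x = −3x. Subtract (−3x)·D = −3x² + 6x. Remainder: 9x − 17.
Step 5: lead(9x − 17) ÷ lead(D) = 9x ÷ x = 9. Subtract (9)·D = 9x − 18. Remainder: 1.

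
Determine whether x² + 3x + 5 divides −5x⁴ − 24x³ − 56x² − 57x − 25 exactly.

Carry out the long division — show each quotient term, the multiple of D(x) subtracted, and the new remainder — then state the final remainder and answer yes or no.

R(x) = −5, so D(x) is not a factor of P(x). no

Step 1: lead(−5x⁴ − 24x³ − 56x² − 57x − 25) ÷ lead(D) = −5x⁴ ÷ x² = −5x². Subtract (−5x²)·D = −5x⁴ − 15x³ − 25x². Remainder: −9x³ − 31x² − 57x − 25.
Step 2: lead(−9x³ − 31x² − 57x − 25) ÷ lead(D) = −9x³ ÷ x² = −9x. Subtract (−9x)·D = −9x³ − 27x² − 45x. Remainder: −4x² − 12x − 25.
Step 3: lead(−4x² − 12x − 25) ÷ lead(D) = −4x² ÷ x² = −4. Subtract (−4)·D = −4x² − 12x − 20. Remainder: −5.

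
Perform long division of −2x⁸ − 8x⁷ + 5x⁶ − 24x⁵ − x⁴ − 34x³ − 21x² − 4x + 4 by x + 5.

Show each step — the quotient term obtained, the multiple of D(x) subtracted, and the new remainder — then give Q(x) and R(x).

Q(x) = −2x⁷ + 2x⁶ − 5x⁵ + x⁴ − 6x³ − 4x² − x + 1; R(x) = −1

Step 1: lead(−2x⁸ − 8x⁷ + 5x⁶ − 24x⁵ − x⁴ − 34x³ − 21x² − 4x + 4) ÷ lead(D) = −2x⁸ ÷ x = −2x⁷. Subtract (−2x⁷)·D = −2x⁸ − 10x⁷. Remainder: 2x⁷ + 5x⁶ − 24x⁵ − x⁴ − 34x³ − 21x² − 4x + 4.
Step 2: lead(2x⁷ + 5x⁶ − 24x⁵ − x⁴ − 34x³ − 21x² − 4x + 4) ÷ lead(D) = 2x⁷ ÷ x = 2x⁶. Subtract (2x⁶)·D = 2x⁷ + 10x⁶. Remainder: −5x⁶ − 24x⁵ − x⁴ − 34x³ − 21x² − 4x + 4.
Step 3: lead(−5x⁶ − 24x⁵ − x⁴ − 34x³ − 21x² − 4x + 4) ÷ lead(D) = −5x⁶ ÷ x = −5x⁵. Subtract (−5x⁵)·D = −5x⁶ − 25x⁵. Remainder: x⁵ − x⁴ − 34x³ − 21x² − 4x + 4.
Step 4: lead(x⁵ − x⁴ − 34x³ − 21x² − 4x + 4) ÷ lead(D) = x⁵ ÷ x = x⁴. Subtract (x⁴)·D = x⁵ + 5x⁴. Remainder: −6x⁴ − 34x³ − 21x² − 4x + 4.
Step 5: lead(−6x⁴ − 34x³ − 21x² − 4x + 4) ÷ lead(D) = −6x⁴ ÷ x = −6x³. Subtract (−6x³)·D = −6x⁴ − 30x³. Remainder: −4x³ − 21x² − 4x + 4.
Step 6: lead(−4x³ − 21x² − 4x + 4) ÷ lead(D) = −4x³ ÷ x = −4x². Subtract (−4x²)·D = −4x³ − 20x². Remainder: −x² − 4x + 4.
Step 7: lead(−x² − 4x + 4) ÷ lead(D) = −x² ÷ x = −x. Subtract (−x)·D = −x² − 5x. Remainder: x + 4.
Step 8: lead(x + 4) ÷ lead(D) = x ÷ x = 1. Subtract (1)·D = x + 5. Remainder: −1.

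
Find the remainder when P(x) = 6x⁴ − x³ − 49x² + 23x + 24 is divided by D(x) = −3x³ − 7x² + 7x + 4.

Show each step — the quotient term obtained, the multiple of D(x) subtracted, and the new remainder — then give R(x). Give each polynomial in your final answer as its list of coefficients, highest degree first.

R = [-4, 4]

Step 1: lead(6x⁴ − x³ − 49x² + 23x + 24) ÷ lead(D) = 6x⁴ ÷ −3x³ = −2x. Subtract (−2x)·D = 6x⁴ + 14x³ − 14x² − 8x. Remainder: −15x³ − 35x² + 31x + 24.
Step 2: lead(−15x³ − 35x² + 31x + 24) ÷ lead(D) = −15x³ ÷ −3x³ = 5. Subtract (5)·D = −15x³ − 35x² + 35x + 20. Remainder: −4x + 4.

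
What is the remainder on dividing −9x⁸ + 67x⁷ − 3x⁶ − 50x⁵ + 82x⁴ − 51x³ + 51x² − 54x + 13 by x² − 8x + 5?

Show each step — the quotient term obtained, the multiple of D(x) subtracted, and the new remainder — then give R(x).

Step 1: lead(−9x⁸ + 67x⁷ − 3x⁶ − 50x⁵ + 82x⁴ − 51x³ + 51x² − 54x + 13) ÷ lead(D) = −9x⁸ ÷ x² = −9x⁶. Subtract (−9x⁶)·D = −9x⁸ + 72x⁷ − 45x⁶. Remainder: −5x⁷ + 42x⁶ − 50x⁵ + 82x⁴ − 51x³ + 51x² − 54x + 13.
Step 2: lead(−5x⁷ + 42x⁶ − 50x⁵ + 82x⁴ − 51x³ + 51x² − 54x + 13) ÷ lead(D) = −5x⁷ ÷ x² = −5x⁵. Subtract (−5x⁵)·D = −5x⁷ + 40x⁶ − 25x⁵. Remainder: 2x⁶ − 25x⁵ + 82x⁴ − 51x³ + 51x² − 54x + 13.
Step 3: lead(2x⁶ − 25x⁵ + 82x⁴ − 51x³ + 51x² − 54x + 13) ÷ lead(D) = 2x⁶ ÷ x² = 2x⁴. Subtract (2x⁴)·D = 2x⁶ − 16x⁵ + 10x⁴. Remainder: −9x⁵ + 72x⁴ − 51x³ + 51x² − 54x + 13.
Step 4: lead(−9x⁵ + 72x⁴ − 51x³ + 51x² − 54x + 13) ÷ lead(D) = −9x⁵ ÷ x² = −9x³. Subtract (−9x³)·D = −9x⁵ + 72x⁴ − 45x³. Remainder: −6x³ + 51x² − 54x + 13.
Step 5: lead(−6x³ + 51x² − 54x + 13) ÷ lead(D) = −6x³ ÷ x² = −6x. Subtract (−6x)·D = −6x³ + 48x² − 30x. Remainder: 3x² − 24x + 13.
Step 6: lead(3x² − 24x + 13) ÷ lead(D) = 3x² ÷ x² = 3. Subtract (3)·D = 3x² − 24x + 15. Remainder: −2.

R(x) = −2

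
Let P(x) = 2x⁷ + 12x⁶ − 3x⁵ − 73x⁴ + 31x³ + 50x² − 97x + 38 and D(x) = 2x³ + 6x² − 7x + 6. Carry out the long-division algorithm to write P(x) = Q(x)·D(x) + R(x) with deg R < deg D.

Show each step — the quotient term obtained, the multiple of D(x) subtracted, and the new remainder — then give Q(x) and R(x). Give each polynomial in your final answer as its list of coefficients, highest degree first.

Step 1: lead(2x⁷ + 12x⁶ − 3x⁵ − 73x⁴ + 31x³ + 50x² − 97x + 38) ÷ lead(D) = 2x⁷ ÷ 2x³ = x⁴. Subtract (x⁴)·D = 2x⁷ + 6x⁶ − 7x⁵ + 6x⁴. Remainder: 6x⁶ + 4x⁵ − 79x⁴ + 31x³ + 50x² − 97x + 38.
Step 2: lead(6x⁶ + 4x⁵ − 79x⁴ + 31x³ + 50x² − 97x + 38) ÷ lead(D) = 6x⁶ ÷ 2x³ = 3x³. Subtract (3x³)·D = 6x⁶ + 18x⁵ − 21x⁴ + 18x³. Remainder: −14x⁵ − 58x⁴ + 13x³ + 50x² − 97x + 38.
Step 3: lead(−14x⁵ − 58x⁴ + 13x³ + 50x² − 97x + 38) ÷ lead(D) = −14x⁵ ÷ 2x³ = −7x². Subtract (−7x²)·D = −14x⁵ − 42x⁴ + 49x³ − 42x². Remainder: −16x⁴ − 36x³ + 92x² − 97x + 38.
Step 4: lead(−16x⁴ − 36x³ + 92x² − 97x + 38) ÷ lead(D) = −16x⁴ ÷ 2x³ = −8x. Subtract (−8x)·D = −16x⁴ − 48x³ + 56x² − 48x. Remainder: 12x³ + 36x² − 49x + 38.
Step 5: lead(12x³ + 36x² − 49x + 38) ÷ lead(D) = 12x³ ÷ 2x³ = 6. Subtract (6)·D = 12x³ + 36x² − 42x + 36. Remainder: −7x + 2.

Q = [1, 3, -7, -8, 6]; R = [-7, 2]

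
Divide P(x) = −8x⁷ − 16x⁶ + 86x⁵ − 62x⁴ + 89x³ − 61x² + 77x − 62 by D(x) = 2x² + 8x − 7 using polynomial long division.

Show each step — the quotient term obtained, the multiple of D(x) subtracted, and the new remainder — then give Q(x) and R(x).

Step 1: lead(−8x⁷ − 16x⁶ + 86x⁵ − 62x⁴ + 89x³ − 61x² + 77x − 62) ÷ lead(D) = −8x⁷ ÷ 2x² = −4x⁵. Subtract (−4x⁵)·D = −8x⁷ − 32x⁶ + 28x⁵. Remainder: 16x⁶ + 58x⁵ − 62x⁴ + 89x³ − 61x² + 77x − 62.
Step 2: lead(16x⁶ + 58x⁵ − 62x⁴ + 89x³ − 61x² + 77x − 62) ÷ lead(D) = 16x⁶ ÷ 2x² = 8x⁴. Subtract (8x⁴)·D = 16x⁶ + 64x⁵ − 56x⁴. Remainder: −6x⁵ − 6x⁴ + 89x³ − 61x² + 77x − 62.
Step 3: lead(−6x⁵ − 6x⁴ + 89x³ − 61x² + 77x − 62) ÷ lead(D) = −6x⁵ ÷ 2x² = −3x³. Subtract (−3x³)·D = −6x⁵ − 24x⁴ + 21x³. Remainder: 18x⁴ + 68x³ − 61x² + 77x − 62.
Step 4: lead(18x⁴ + 68x³ − 61x² + 77x − 62) ÷ lead(D) = 18x⁴ ÷ 2x² = 9x². Subtract (9x²)·D = 18x⁴ + 72x³ − 63x². Remainder: −4x³ + 2x² + 77x − 62.
Step 5: lead(−4x³ + 2x² + 77x − 62) ÷ lead(D) = −4x³ ÷ 2x² = −2x. Subtract (−2x)·D = −4x³ − 16x² + 14x. Remainder: 18x² + 63x − 62.
Step 6: lead(18x² + 63x − 62) ÷ lead(D) = 18x² ÷ 2x² = 9. Subtract (9)·D = 18x² + 72x − 63. Remainder: −9x + 1.

Q(x) = −4x⁵ + 8x⁴ − 3x³ + 9x² − 2x + 9; R(x) = −9x + 1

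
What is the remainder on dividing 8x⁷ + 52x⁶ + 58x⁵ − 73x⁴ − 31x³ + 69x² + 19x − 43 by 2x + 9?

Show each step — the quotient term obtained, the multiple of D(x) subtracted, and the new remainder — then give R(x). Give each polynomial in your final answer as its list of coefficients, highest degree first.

Step 1: lead(8x⁷ + 52x⁶ + 58x⁵ − 73x⁴ − 31x³ + 69x² + 19x − 43) ÷ lead(D) = 8x⁷ ÷ 2x = 4x⁶. Subtract (4x⁶)·D = 8x⁷ + 36x⁶. Remainder: 16x⁶ + 58x⁵ − 73x⁴ − 31x³ + 69x² + 19x − 43.
Step 2: lead(16x⁶ + 58x⁵ − 73x⁴ − 31x³ + 69x² + 19x − 43) ÷ lead(D) = 16x⁶ ÷ 2x = 8x⁵. Subtract (8x⁵)·D = 16x⁶ + 72x⁵. Remainder: −14x⁵ − 73x⁴ − 31x³ + 69x² + 19x − 43.
Step 3: lead(−14x⁵ − 73x⁴ − 31x³ + 69x² + 19x − 43) ÷ lead(D) = −14x⁵ ÷ 2x = −7x⁴. Subtract (−7x⁴)·D = −14x⁵ − 63x⁴. Remainder: −10x⁴ − 31x³ + 69x² + 19x − 43.
Step 4: lead(−10x⁴ − 31x³ + 69x² + 19x − 43) ÷ lead(D) = −10x⁴ ÷ 2x = −5x³. Subtract (−5x³)·D = −10x⁴ − 45x³. Remainder: 14x³ + 69x² + 19x − 43.
Step 5: lead(14x³ + 69x² + 19x − 43) ÷ lead(D) = 14x³ ÷ 2x = 7x². Subtract (7x²)·D = 14x³ + 63x². Remainder: 6x² + 19x − 43.
Step 6: lead(6x² + 19x − 43) ÷ lead(D) = 6x² ÷ 2x = 3x. Subtract (3x)·D = 6x² + 27x. Remainder: −8x − 43.
Step 7: lead(−8x − 43) ÷ lead(D) = −8x ÷ 2x = −4. Subtract (−4)·D = −8x − 36. Remainder: −7.

R = [-7]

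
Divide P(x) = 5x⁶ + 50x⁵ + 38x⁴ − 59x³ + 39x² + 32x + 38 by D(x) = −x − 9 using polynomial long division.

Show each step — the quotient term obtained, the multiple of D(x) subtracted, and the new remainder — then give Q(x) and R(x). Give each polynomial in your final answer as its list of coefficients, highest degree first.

Q = [-5, -5, 7, -4, -3, -5]; R = [-7]

Step 1: lead(5x⁶ + 50x⁵ + 38x⁴ − 59x³ + 39x² + 32x + 38) ÷ lead(D) = 5x⁶ ÷ −x = −5x⁵. Subtract (−5x⁵)·D = 5x⁶ + 45x⁵. Remainder: 5x⁵ + 38x⁴ − 59x³ + 39x² + 32x + 38.
Step 2: lead(5x⁵ + 38x⁴ − 59x³ + 39x² + 32x + 38) ÷ lead(D) = 5x⁵ ÷ −x = −5x⁴. Subtract (−5x⁴)·D = 5x⁵ + 45x⁴. Remainder: −7x⁴ − 59x³ + 39x² + 32x + 38.
Step 3: lead(−7x⁴ − 59x³ + 39x² + 32x + 38) ÷ lead(D) = −7x⁴ ÷ −x = 7x³. Subtract (7x³)·D = −7x⁴ − 63x³. Remainder: 4x³ + 39x² + 32x + 38.
Step 4: lead(4x³ + 39x² + 32x + 38) ÷ lead(D) = 4x³ ÷ −x = −4x². Subtract (−4x²)·D = 4x³ + 36x². Remainder: 3x² + 32x + 38.
Step 5: lead(3x² + 32x + 38) ÷ lead(D) = 3x² ÷ −x = −3x. Subtract (−3x)·D = 3x² + 27x. Remainder: 5x + 38.
Step 6: lead(5x + 38) ÷ lead(D) = 5x ÷ −x = −5. Subtract (−5)·D = 5x + 45. Remainder: −7.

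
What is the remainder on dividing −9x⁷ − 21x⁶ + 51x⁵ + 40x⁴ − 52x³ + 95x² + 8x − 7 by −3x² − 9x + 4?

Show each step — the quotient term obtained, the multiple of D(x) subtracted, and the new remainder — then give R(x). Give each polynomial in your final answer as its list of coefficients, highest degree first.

R = [9]

Step 1: lead(−9x⁷ − 21x⁶ + 51x⁵ + 40x⁴ − 52x³ + 95x² + 8x − 7) ÷ lead(D) = −9x⁷ ÷ −3x² = 3x⁵. Subtract (3x⁵)·D = −9x⁷ − 27x⁶ + 12x⁵. Remainder: 6x⁶ + 39x⁵ + 40x⁴ − 52x³ + 95x² + 8x − 7.
Step 2: lead(6x⁶ + 39x⁵ + 40x⁴ − 52x³ + 95x² + 8x − 7) ÷ lead(D) = 6x⁶ ÷ −3x² = −2x⁴. Subtract (−2x⁴)·D = 6x⁶ + 18x⁵ − 8x⁴. Remainder: 21x⁵ + 48x⁴ − 52x³ + 95x² + 8x − 7.
Step 3: lead(21x⁵ + 48x⁴ − 52x³ + 95x² + 8x − 7) ÷ lead(D) = 21x⁵ ÷ −3x² = −7x³. Subtract (−7x³)·D = 21x⁵ + 63x⁴ − 28x³. Remainder: −15x⁴ − 24x³ + 95x² + 8x − 7.
Step 4: lead(−15x⁴ − 24x³ + 95x² + 8x − 7) ÷ lead(D) = −15x⁴ ÷ −3x² = 5x². Subtract (5x²)·D = −15x⁴ − 45x³ + 20x². Remainder: 21x³ + 75x² + 8x − 7.
Step 5: lead(21x³ + 75x² + 8x − 7) ÷ lead(D) = 21x³ ÷ −3x² = −7x. Subtract (−7x)·D = 21x³ + 63x² − 28x. Remainder: 12x² + 36x − 7.
Step 6: lead(12x² + 36x − 7) ÷ lead(D) = 12x² ÷ −3x² = −4. Subtract (−4)·D = 12x² + 36x − 16. Remainder: 9.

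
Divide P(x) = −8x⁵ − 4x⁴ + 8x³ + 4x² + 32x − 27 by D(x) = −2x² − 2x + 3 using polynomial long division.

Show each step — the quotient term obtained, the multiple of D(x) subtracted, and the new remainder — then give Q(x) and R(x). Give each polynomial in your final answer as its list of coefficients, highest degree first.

Q = [4, -2, 4, -9]; R = [2, 0]

Step 1: lead(−8x⁵ − 4x⁴ + 8x³ + 4x² + 32x − 27) ÷ lead(D) = −8x⁵ ÷ −2x² = 4x³. Subtract (4x³)·D = −8x⁵ − 8x⁴ + 12x³. Remainder: 4x⁴ − 4x³ + 4x² + 32x − 27.
Step 2: lead(4x⁴ − 4x³ + 4x² + 32x − 27) ÷ lead(D) = 4x⁴ ÷ −2x² = −2x². Subtract (−2x²)·D = 4x⁴ + 4x³ − 6x². Remainder: −8x³ + 10x² + 32x − 27.
Step 3: lead(−8x³ + 10x² + 32x − 27) ÷ lead(D) = −8x³ ÷ −2x² = 4x. Subtract (4x)·D = −8x³ − 8x² + 12x. Remainder: 18x² + 20x − 27.
Step 4: lead(18x² + 20x − 27) ÷ lead(D) = 18x² ÷ −2x² = −9. Subtract (−9)·D = 18x² + 18x − 27. Remainder: 2x.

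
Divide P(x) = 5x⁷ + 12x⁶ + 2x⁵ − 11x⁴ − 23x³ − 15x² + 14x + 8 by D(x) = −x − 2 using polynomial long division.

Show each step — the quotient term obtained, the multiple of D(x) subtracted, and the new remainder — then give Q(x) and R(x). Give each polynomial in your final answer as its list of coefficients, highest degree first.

Q = [-5, -2, 2, 7, 9, -3, -8]; R = [-8]

Step 1: lead(5x⁷ + 12x⁶ + 2x⁵ − 11x⁴ − 23x³ − 15x² + 14x + 8) ÷ lead(D) = 5x⁷ ÷ −x = −5x⁶. Subtract (−5x⁶)·D = 5x⁷ + 10x⁶. Remainder: 2x⁶ + 2x⁵ − 11x⁴ − 23x³ − 15x² + 14x + 8.
Step 2: lead(2x⁶ + 2x⁵ − 11x⁴ − 23x³ − 15x² + 14x + 8) ÷ lead(D) = 2x⁶ ÷ −x = −2x⁵. Subtract (−2x⁵)·D = 2x⁶ + 4x⁵. Remainder: −2x⁵ − 11x⁴ − 23x³ − 15x² + 14x + 8.
Step 3: lead(−2x⁵ − 11x⁴ − 23x³ − 15x² + 14x + 8) ÷ lead(D) = −2x⁵ ÷ −x = 2x⁴. Subtract (2x⁴)·D = −2x⁵ − 4x⁴. Remainder: −7x⁴ − 23x³ − 15x² + 14x + 8.
Step 4: lead(−7x⁴ − 23x³ − 15x² + 14x + 8) ÷ lead(D) = −7x⁴ ÷ −x = 7x³. Subtract (7x³)·D = −7x⁴ − 14x³. Remainder: −9x³ − 15x² + 14x + 8.
Step 5: lead(−9x³ − 15x² + 14x + 8) ÷ lead(D) = −9x³ ÷ −x = 9x². Subtract (9x²)·D = −9x³ − 18x². Remainder: 3x² + 14x + 8.
Step 6: lead(3x² + 14x + 8) ÷ lead(D) = 3x² ÷ −x = −3x. Subtract (−3x)·D = 3x² + 6x. Remainder: 8x + 8.
Step 7: lead(8x + 8) ÷ lead(D) = 8x ÷ −x = −8. Subtract (−8)·D = 8x + 16. Remainder: −8.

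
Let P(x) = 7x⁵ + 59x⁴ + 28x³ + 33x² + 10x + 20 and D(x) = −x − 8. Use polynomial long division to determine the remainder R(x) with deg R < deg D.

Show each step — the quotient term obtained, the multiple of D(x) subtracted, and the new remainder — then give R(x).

Step 1: lead(7x⁵ + 59x⁴ + 28x³ + 33x² + 10x + 20) ÷ lead(D) = 7x⁵ ÷ −x = −7x⁴. Subtract (−7x⁴)·D = 7x⁵ + 56x⁴. Remainder: 3x⁴ + 28x³ + 33x² + 10x + 20.
Step 2: lead(3x⁴ + 28x³ + 33x² + 10x + 20) ÷ lead(D) = 3x⁴ ÷ −x = −3x³. Subtract (−3x³)·D = 3x⁴ + 24x³. Remainder: 4x³ + 33x² + 10x + 20.
Step 3: lead(4x³ + 33x² + 10x + 20) ÷ lead(D) = 4x³ ÷ −x = −4x². Subtract (−4x²)·D = 4x³ + 32x². Remainder: x² + 10x + 20.
Step 4: lead(x² + 10x + 20) ÷ lead(D) = x² ÷ −x = −x. Subtract (−x)·D = x² + 8x. Remainder: 2x + 20.
Step 5: lead(2x + 20) ÷ lead(D) = 2x ÷ −x = −2. Subtract (−2)·D = 2x + 16. Remainder: 4.

R(x) = 4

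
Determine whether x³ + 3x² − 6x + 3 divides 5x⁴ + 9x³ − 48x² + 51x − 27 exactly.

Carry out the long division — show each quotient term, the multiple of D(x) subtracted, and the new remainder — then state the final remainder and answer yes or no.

R(x) = −9, so D(x) is not a factor of P(x). no

Step 1: lead(5x⁴ + 9x³ − 48x² + 51x − 27) ÷ lead(D) = 5x⁴ ÷ x³ = 5x. Subtract (5x)·D = 5x⁴ + 15x³ − 30x² + 15x. Remainder: −6x³ − 18x² + 36x − 27.
Step 2: lead(−6x³ − 18x² + 36x − 27) ÷ lead(D) = −6x³ ÷ x³ = −6. Subtract (−6)·D = −6x³ − 18x² + 36x − 18. Remainder: −9.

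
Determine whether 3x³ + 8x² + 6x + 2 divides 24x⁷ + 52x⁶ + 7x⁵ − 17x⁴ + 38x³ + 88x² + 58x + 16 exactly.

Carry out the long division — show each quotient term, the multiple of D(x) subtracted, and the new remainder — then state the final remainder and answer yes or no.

R(x) = 0, so D(x) is a factor of P(x). yes

Step 1: lead(24x⁷ + 52x⁶ + 7x⁵ − 17x⁴ + 38x³ + 88x² + 58x + 16) ÷ lead(D) = 24x⁷ ÷ 3x³ = 8x⁴. Subtract (8x⁴)·D = 24x⁷ + 64x⁶ + 48x⁵ + 16x⁴. Remainder: −12x⁶ − 41x⁵ − 33x⁴ + 38x³ + 88x² + 58x + 16.
Step 2: lead(−12x⁶ − 41x⁵ − 33x⁴ + 38x³ + 88x² + 58x + 16) ÷ lead(D) = −12x⁶ ÷ 3x³ = −4x³. Subtract (−4x³)·D = −12x⁶ − 32x⁵ − 24x⁴ − 8x³. Remainder: −9x⁵ − 9x⁴ + 46x³ + 88x² + 58x + 16.
Step 3: lead(−9x⁵ − 9x⁴ + 46x³ + 88x² + 58x + 16) ÷ lead(D) = −9x⁵ ÷ 3x³ = −3x². Subtract (−3x²)·D = −9x⁵ − 24x⁴ − 18x³ − 6x². Remainder: 15x⁴ + 64x³ + 94x² + 58x + 16.
Step 4: lead(15x⁴ + 64x³ + 94x² + 58x + 16) ÷ lead(D) = 15x⁴ ÷ 3x³ = 5x. Subtract (5x)·D = 15x⁴ + 40x³ + 30x² + 10x. Remainder: 24x³ + 64x² + 48x + 16.
Step 5: lead(24x³ + 64x² + 48x + 16) ÷ lead(D) = 24x³ ÷ 3x³ = 8. Subtract (8)·D = 24x³ + 64x² + 48x + 16. Remainder: 0.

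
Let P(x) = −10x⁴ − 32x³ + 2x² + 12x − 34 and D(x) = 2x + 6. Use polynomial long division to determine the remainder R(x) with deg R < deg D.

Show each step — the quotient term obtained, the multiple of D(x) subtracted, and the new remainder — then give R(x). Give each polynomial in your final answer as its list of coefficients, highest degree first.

Step 1: lead(−10x⁴ − 32x³ + 2x² + 12x − 34) ÷ lead(D) = −10x⁴ ÷ 2x = −5x³. Subtract (−5x³)·D = −10x⁴ − 30x³. Remainder: −2x³ + 2x² + 12x − 34.
Step 2: lead(−2x³ + 2x² + 12x − 34) ÷ lead(D) = −2x³ ÷ 2x = −x². Subtract (−x²)·D = −2x³ − 6x². Remainder: 8x² + 12x − 34.
Step 3: lead(8x² + 12x − 34) ÷ lead(D) = 8x² ÷ 2x = 4x. Subtract (4x)·D = 8x² + 24x. Remainder: −12x − 34.
Step 4: lead(−12x − 34) ÷ lead(D) = −12x ÷ 2x = −6. Subtract (−6)·D = −12x − 36. Remainder: 2.

R = [2]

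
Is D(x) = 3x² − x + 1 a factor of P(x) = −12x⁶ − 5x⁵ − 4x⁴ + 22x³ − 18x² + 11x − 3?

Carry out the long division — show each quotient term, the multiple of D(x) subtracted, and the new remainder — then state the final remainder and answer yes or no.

Step 1: lead(−12x⁶ − 5x⁵ − 4x⁴ + 22x³ − 18x² + 11x − 3) ÷ lead(D) = −12x⁶ ÷ 3x² = −4x⁴. Subtract (−4x⁴)·D = −12x⁶ + 4x⁵ − 4x⁴. Remainder: −9x⁵ + 22x³ − 18x² + 11x − 3.
Step 2: lead(−9x⁵ + 22x³ − 18x² + 11x − 3) ÷ lead(D) = −9x⁵ ÷ 3x² = −3x³. Subtract (−3x³)·D = −9x⁵ + 3x⁴ − 3x³. Remainder: −3x⁴ + 25x³ − 18x² + 11x − 3.
Step 3: lead(−3x⁴ + 25x³ − 18x² + 11x − 3) ÷ lead(D) = −3x⁴ ÷ 3x² = −x². Subtract (−x²)·D = −3x⁴ + x³ − x². Remainder: 24x³ − 17x² + 11x − 3.
Step 4: lead(24x³ − 17x² + 11x − 3) ÷ lead(D) = 24x³ ÷ 3x² = 8x. Subtract (8x)·D = 24x³ − 8x² + 8x. Remainder: −9x² + 3x − 3.
Step 5: lead(−9x² + 3x − 3) ÷ lead(D) = −9x² ÷ 3x² = −3. Subtract (−3)·D = −9x² + 3x − 3. Remainder: 0.

R(x) = 0, so D(x) is a factor of P(x). yes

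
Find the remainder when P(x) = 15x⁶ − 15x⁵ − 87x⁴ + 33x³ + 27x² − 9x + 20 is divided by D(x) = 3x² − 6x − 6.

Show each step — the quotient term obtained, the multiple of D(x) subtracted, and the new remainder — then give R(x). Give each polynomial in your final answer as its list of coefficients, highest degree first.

Step 1: lead(15x⁶ − 15x⁵ − 87x⁴ + 33x³ + 27x² − 9x + 20) ÷ lead(D) = 15x⁶ ÷ 3x² = 5x⁴. Subtract (5x⁴)·D = 15x⁶ − 30x⁵ − 30x⁴. Remainder: 15x⁵ − 57x⁴ + 33x³ + 27x² − 9x + 20.
Step 2: lead(15x⁵ − 57x⁴ + 33x³ + 27x² − 9x + 20) ÷ lead(D) = 15x⁵ ÷ 3x² = 5x³. Subtract (5x³)·D = 15x⁵ − 30x⁴ − 30x³. Remainder: −27x⁴ + 63x³ + 27x² − 9x + 20.
Step 3: lead(−27x⁴ + 63x³ + 27x² − 9x + 20) ÷ lead(D) = −27x⁴ ÷ 3x² = −9x². Subtract (−9x²)·D = −27x⁴ + 54x³ + 54x². Remainder: 9x³ − 27x² − 9x + 20.
Step 4: lead(9x³ − 27x² − 9x + 20) ÷ lead(D) = 9x³ ÷ 3x² = 3x. Subtract (3x)·D = 9x³ − 18x² − 18x. Remainder: −9x² + 9x + 20.
Step 5: lead(−9x² + 9x + 20) ÷ lead(D) = −9x² ÷ 3x² = −3. Subtract (−3)·D = −9x² + 18x + 18. Remainder: −9x + 2.

R = [-9, 2]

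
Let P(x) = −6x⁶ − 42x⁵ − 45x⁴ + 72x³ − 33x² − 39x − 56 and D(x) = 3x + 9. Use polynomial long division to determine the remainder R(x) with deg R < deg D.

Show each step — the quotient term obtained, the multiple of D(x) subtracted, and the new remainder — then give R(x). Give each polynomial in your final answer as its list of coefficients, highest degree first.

R = [7]

Step 1: lead(−6x⁶ − 42x⁵ − 45x⁴ + 72x³ − 33x² − 39x − 56) ÷ lead(D) = −6x⁶ ÷ 3x = −2x⁵. Subtract (−2x⁵)·D = −6x⁶ − 18x⁵. Remainder: −24x⁵ − 45x⁴ + 72x³ − 33x² − 39x − 56.
Step 2: lead(−24x⁵ − 45x⁴ + 72x³ − 33x² − 39x − 56) ÷ lead(D) = −24x⁵ ÷ 3x = −8x⁴. Subtract (−8x⁴)·D = −24x⁵ − 72x⁴. Remainder: 27x⁴ + 72x³ − 33x² − 39x − 56.
Step 3: lead(27x⁴ + 72x³ − 33x² − 39x − 56) ÷ lead(D) = 27x⁴ ÷ 3x = 9x³. Subtract (9x³)·D = 27x⁴ + 81x³. Remainder: −9x³ − 33x² − 39x − 56.
Step 4: lead(−9x³ − 33x² − 39x − 56) ÷ lead(D) = −9x³ ÷ 3x = −3x². Subtract (−3x²)·D = −9x³ − 27x². Remainder: −6x² − 39x − 56.
Step 5: lead(−6x² − 39x − 56) ÷ lead(D) = −6x² ÷ 3x = −2x. Subtract (−2x)·D = −6x² − 18x. Remainder: −21x − 56.
Step 6: lead(−21x − 56) ÷ lead(D) = −21x ÷ 3x = −7. Subtract (−7)·D = −21x − 63. Remainder: 7.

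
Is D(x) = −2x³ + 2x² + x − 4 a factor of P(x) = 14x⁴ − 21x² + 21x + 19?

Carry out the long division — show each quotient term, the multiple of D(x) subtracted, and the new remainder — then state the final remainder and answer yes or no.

Step 1: lead(14x⁴ − 21x² + 21x + 19) ÷ lead(D) = 14x⁴ ÷ −2x³ = −7x. Subtract (−7x)·D = 14x⁴ − 14x³ − 7x² + 28x. Remainder: 14x³ − 14x² − 7x + 19.
Step 2: lead(14x³ − 14x² − 7x + 19) ÷ lead(D) = 14x³ ÷ −2x³ = −7. Subtract (−7)·D = 14x³ − 14x² − 7x + 28. Remainder: −9.

R(x) = −9, so D(x) is not a factor of P(x). no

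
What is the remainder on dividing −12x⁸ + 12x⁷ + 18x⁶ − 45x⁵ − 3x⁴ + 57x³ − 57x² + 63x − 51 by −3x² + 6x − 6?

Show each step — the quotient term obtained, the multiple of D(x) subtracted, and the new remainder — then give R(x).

R(x) = 3x − 9

Step 1: lead(−12x⁸ + 12x⁷ + 18x⁶ − 45x⁵ − 3x⁴ + 57x³ − 57x² + 63x − 51) ÷ lead(D) = −12x⁸ ÷ −3x² = 4x⁶. Subtract (4x⁶)·D = −12x⁸ + 24x⁷ − 24x⁶. Remainder: −12x⁷ + 42x⁶ − 45x⁵ − 3x⁴ + 57x³ − 57x² + 63x − 51.
Step 2: lead(−12x⁷ + 42x⁶ − 45x⁵ − 3x⁴ + 57x³ − 57x² + 63x − 51) ÷ lead(D) = −12x⁷ ÷ −3x² = 4x⁵. Subtract (4x⁵)·D = −12x⁷ + 24x⁶ − 24x⁵. Remainder: 18x⁶ − 21x⁵ − 3x⁴ + 57x³ − 57x² + 63x − 51.
Step 3: lead(18x⁶ − 21x⁵ − 3x⁴ + 57x³ − 57x² + 63x − 51) ÷ lead(D) = 18x⁶ ÷ −3x² = −6x⁴. Subtract (−6x⁴)·D = 18x⁶ − 36x⁵ + 36x⁴. Remainder: 15x⁵ − 39x⁴ + 57x³ − 57x² + 63x − 51.
Step 4: lead(15x⁵ − 39x⁴ + 57x³ − 57x² + 63x − 51) ÷ lead(D) = 15x⁵ ÷ −3x² = −5x³. Subtract (−5x³)·D = 15x⁵ − 30x⁴ + 30x³. Remainder: −9x⁴ + 27x³ − 57x² + 63x − 51.
Step 5: lead(−9x⁴ + 27x³ − 57x² + 63x − 51) ÷ lead(D) = −9x⁴ ÷ −3x² = 3x². Subtract (3x²)·D = −9x⁴ + 18x³ − 18x². Remainder: 9x³ − 39x² + 63x − 51.
Step 6: lead(9x³ − 39x² + 63x − 51) ÷ lead(D) = 9x³ ÷ −3x² = −3x. Subtract (−3x)·D = 9x³ − 18x² + 18x. Remainder: −21x² + 45x − 51.
Step 7: lead(−21x² + 45x − 51) ÷ lead(D) = −21x² ÷ −3x² = 7. Subtract (7)·D = −21x² + 42x − 42. Remainder: 3x − 9.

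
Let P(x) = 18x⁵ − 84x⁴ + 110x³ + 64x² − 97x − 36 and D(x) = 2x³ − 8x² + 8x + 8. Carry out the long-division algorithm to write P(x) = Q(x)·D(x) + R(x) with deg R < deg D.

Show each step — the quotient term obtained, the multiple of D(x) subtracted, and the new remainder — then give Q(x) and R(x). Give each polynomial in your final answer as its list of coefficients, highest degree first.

Step 1: lead(18x⁵ − 84x⁴ + 110x³ + 64x² − 97x − 36) ÷ lead(D) = 18x⁵ ÷ 2x³ = 9x². Subtract (9x²)·D = 18x⁵ − 72x⁴ + 72x³ + 72x². Remainder: −12x⁴ + 38x³ − 8x² − 97x − 36.
Step 2: lead(−12x⁴ + 38x³ − 8x² − 97x − 36) ÷ lead(D) = −12x⁴ ÷ 2x³ = −6x. Subtract (−6x)·D = −12x⁴ + 48x³ − 48x² − 48x. Remainder: −10x³ + 40x² − 49x − 36.
Step 3: lead(−10x³ + 40x² − 49x − 36) ÷ lead(D) = −10x³ ÷ 2x³ = −5. Subtract (−5)·D = −10x³ + 40x² − 40x − 40. Remainder: −9x + 4.

Q = [9, -6, -5]; R = [-9, 4]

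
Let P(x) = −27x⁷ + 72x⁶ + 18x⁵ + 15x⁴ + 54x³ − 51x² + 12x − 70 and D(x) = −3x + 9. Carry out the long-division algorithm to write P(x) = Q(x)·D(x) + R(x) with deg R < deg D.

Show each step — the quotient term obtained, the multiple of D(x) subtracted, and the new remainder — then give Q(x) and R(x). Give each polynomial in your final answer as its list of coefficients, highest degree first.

Q = [9, 3, 3, 4, -6, -1, -7]; R = [-7]

Step 1: lead(−27x⁷ + 72x⁶ + 18x⁵ + 15x⁴ + 54x³ − 51x² + 12x − 70) ÷ lead(D) = −27x⁷ ÷ −3x = 9x⁶. Subtract (9x⁶)·D = −27x⁷ + 81x⁶. Remainder: −9x⁶ + 18x⁵ + 15x⁴ + 54x³ − 51x² + 12x − 70.
Step 2: lead(−9x⁶ + 18x⁵ + 15x⁴ + 54x³ − 51x² + 12x − 70) ÷ lead(D) = −9x⁶ ÷ −3x = 3x⁵. Subtract (3x⁵)·D = −9x⁶ + 27x⁵. Remainder: −9x⁵ + 15x⁴ + 54x³ − 51x² + 12x − 70.
Step 3: lead(−9x⁵ + 15x⁴ + 54x³ − 51x² + 12x − 70) ÷ lead(D) = −9x⁵ ÷ −3x = 3x⁴. Subtract (3x⁴)·D = −9x⁵ + 27x⁴. Remainder: −12x⁴ + 54x³ − 51x² + 12x − 70.
Step 4: lead(−12x⁴ + 54x³ − 51x² + 12x − 70) ÷ lead(D) = −12x⁴ ÷ −3x = 4x³. Subtract (4x³)·D = −12x⁴ + 36x³. Remainder: 18x³ − 51x² + 12x − 70.
Step 5: lead(18x³ − 51x² + 12x − 70) ÷ lead(D) = 18x³ ÷ −3x = −6x². Subtract (−6x²)·D = 18x³ − 54x². Remainder: 3x² + 12x − 70.
Step 6: lead(3x² + 12x − 70) ÷ lead(D) = 3x² ÷ −3x = −x. Subtract (−x)·D = 3x² − 9x. Remainder: 21x − 70.
Step 7: lead(21x − 70) ÷ lead(D) = 21x ÷ −3x = −7. Subtract (−7)·D = 21x − 63. Remainder: −7.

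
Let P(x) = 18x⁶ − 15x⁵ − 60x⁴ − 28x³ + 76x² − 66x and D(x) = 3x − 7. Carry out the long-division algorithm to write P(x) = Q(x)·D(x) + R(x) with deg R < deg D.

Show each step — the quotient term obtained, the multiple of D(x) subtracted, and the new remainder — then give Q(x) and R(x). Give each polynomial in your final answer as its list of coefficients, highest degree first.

Q = [6, 9, 1, -7, 9, -1]; R = [-7]

Step 1: lead(18x⁶ − 15x⁵ − 60x⁴ − 28x³ + 76x² − 66x) ÷ lead(D) = 18x⁶ ÷ 3x = 6x⁵. Subtract (6x⁵)·D = 18x⁶ − 42x⁵. Remainder: 27x⁵ − 60x⁴ − 28x³ + 76x² − 66x.
Step 2: lead(27x⁵ − 60x⁴ − 28x³ + 76x² − 66x) ÷ lead(D) = 27x⁵ ÷ 3x = 9x⁴. Subtract (9x⁴)·D = 27x⁵ − 63x⁴. Remainder: 3x⁴ − 28x³ + 76x² − 66x.
Step 3: lead(3x⁴ − 28x³ + 76x² − 66x) ÷ lead(D) = 3x⁴ ÷ 3x = x³. Subtract (x³)·D = 3x⁴ − 7x³. Remainder: −21x³ + 76x² − 66x.
Step 4: lead(−21x³ + 76x² − 66x) ÷ lead(D) = −21x³ ÷ 3x = −7x². Subtract (−7x²)·D = −21x³ + 49x². Remainder: 27x² − 66x.
Step 5: lead(27x² − 66x) ÷ lead(D) = 27x² ÷ 3x = 9x. Subtract (9x)·D = 27x² − 63x. Remainder: −3x.
Step 6: lead(−3x) ÷ lead(D) = −3x ÷ 3x = −1. Subtract (−1)·D = −3x + 7. Remainder: −7.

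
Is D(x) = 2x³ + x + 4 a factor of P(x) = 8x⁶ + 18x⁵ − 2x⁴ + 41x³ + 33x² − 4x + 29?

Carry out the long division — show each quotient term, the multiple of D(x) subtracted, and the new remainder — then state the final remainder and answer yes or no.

Step 1: lead(8x⁶ + 18x⁵ − 2x⁴ + 41x³ + 33x² − 4x + 29) ÷ lead(D) = 8x⁶ ÷ 2x³ = 4x³. Subtract (4x³)·D = 8x⁶ + 4x⁴ + 16x³. Remainder: 18x⁵ − 6x⁴ + 25x³ + 33x² − 4x + 29.
Step 2: lead(18x⁵ − 6x⁴ + 25x³ + 33x² − 4x + 29) ÷ lead(D) = 18x⁵ ÷ 2x³ = 9x². Subtract (9x²)·D = 18x⁵ + 9x³ + 36x². Remainder: −6x⁴ + 16x³ − 3x² − 4x + 29.
Step 3: lead(−6x⁴ + 16x³ − 3x² − 4x + 29) ÷ lead(D) = −6x⁴ ÷ 2x³ = −3x. Subtract (−3x)·D = −6x⁴ − 3x² − 12x. Remainder: 16x³ + 8x + 29.
Step 4: lead(16x³ + 8x + 29) ÷ lead(D) = 16x³ ÷ 2x³ = 8. Subtract (8)·D = 16x³ + 8x + 32. Remainder: −3.

R(x) = −3, so D(x) is not a factor of P(x). no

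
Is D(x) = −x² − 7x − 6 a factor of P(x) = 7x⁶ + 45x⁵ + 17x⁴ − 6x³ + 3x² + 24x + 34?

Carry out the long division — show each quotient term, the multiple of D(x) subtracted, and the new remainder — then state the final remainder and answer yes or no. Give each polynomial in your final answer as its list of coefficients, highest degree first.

Step 1: lead(7x⁶ + 45x⁵ + 17x⁴ − 6x³ + 3x² + 24x + 34) ÷ lead(D) = 7x⁶ ÷ −x² = −7x⁴. Subtract (−7x⁴)·D = 7x⁶ + 49x⁵ + 42x⁴. Remainder: −4x⁵ − 25x⁴ − 6x³ + 3x² + 24x + 34.
Step 2: lead(−4x⁵ − 25x⁴ − 6x³ + 3x² + 24x + 34) ÷ lead(D) = −4x⁵ ÷ −x² = 4x³. Subtract (4x³)·D = −4x⁵ − 28x⁴ − 24x³. Remainder: 3x⁴ + 18x³ + 3x² + 24x + 34.
Step 3: lead(3x⁴ + 18x³ + 3x² + 24x + 34) ÷ lead(D) = 3x⁴ ÷ −x² = −3x². Subtract (−3x²)·D = 3x⁴ + 21x³ + 18x². Remainder: −3x³ − 15x² + 24x + 34.
Step 4: lead(−3x³ − 15x² + 24x + 34) ÷ lead(D) = −3x³ ÷ −x² = 3x. Subtract (3x)·D = −3x³ − 21x² − 18x. Remainder: 6x² + 42x + 34.
Step 5: lead(6x² + 42x + 34) ÷ lead(D) = 6x² ÷ −x² = −6. Subtract (−6)·D = 6x² + 42x + 36. Remainder: −2.

R = [-2], so D(x) is not a factor of P(x). no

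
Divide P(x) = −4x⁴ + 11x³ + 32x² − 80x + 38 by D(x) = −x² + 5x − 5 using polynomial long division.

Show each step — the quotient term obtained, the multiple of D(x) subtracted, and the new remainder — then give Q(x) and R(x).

Step 1: lead(−4x⁴ + 11x³ + 32x² − 80x + 38) ÷ lead(D) = −4x⁴ ÷ −x² = 4x². Subtract (4x²)·D = −4x⁴ + 20x³ − 20x². Remainder: −9x³ + 52x² − 80x + 38.
Step 2: lead(−9x³ + 52x² − 80x + 38) ÷ lead(D) = −9x³ ÷ −x² = 9x. Subtract (9x)·D = −9x³ + 45x² − 45x. Remainder: 7x² − 35x + 38.
Step 3: lead(7x² − 35x + 38) ÷ lead(D) = 7x² ÷ −x² = −7. Subtract (−7)·D = 7x² − 35x + 35. Remainder: 3.

Q(x) = 4x² + 9x − 7; R(x) = 3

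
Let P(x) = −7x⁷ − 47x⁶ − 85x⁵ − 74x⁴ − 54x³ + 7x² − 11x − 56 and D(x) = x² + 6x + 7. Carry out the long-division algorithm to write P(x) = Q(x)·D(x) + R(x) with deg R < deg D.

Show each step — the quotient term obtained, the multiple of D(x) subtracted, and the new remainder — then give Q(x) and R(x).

Step 1: lead(−7x⁷ − 47x⁶ − 85x⁵ − 74x⁴ − 54x³ + 7x² − 11x − 56) ÷ lead(D) = −7x⁷ ÷ x² = −7x⁵. Subtract (−7x⁵)·D = −7x⁷ − 42x⁶ − 49x⁵. Remainder: −5x⁶ − 36x⁵ − 74x⁴ − 54x³ + 7x² − 11x − 56.
Step 2: lead(−5x⁶ − 36x⁵ − 74x⁴ − 54x³ + 7x² − 11x − 56) ÷ lead(D) = −5x⁶ ÷ x² = −5x⁴. Subtract (−5x⁴)·D = −5x⁶ − 30x⁵ − 35x⁴. Remainder: −6x⁵ − 39x⁴ − 54x³ + 7x² − 11x − 56.
Step 3: lead(−6x⁵ − 39x⁴ − 54x³ + 7x² − 11x − 56) ÷ lead(D) = −6x⁵ ÷ x² = −6x³. Subtract (−6x³)·D = −6x⁵ − 36x⁴ − 42x³. Remainder: −3x⁴ − 12x³ + 7x² − 11x − 56.
Step 4: lead(−3x⁴ − 12x³ + 7x² − 11x − 56) ÷ lead(D) = −3x⁴ ÷ x² = −3x². Subtract (−3x²)·D = −3x⁴ − 18x³ − 21x². Remainder: 6x³ + 28x² − 11x − 56.
Step 5: lead(6x³ + 28x² − 11x − 56) ÷ lead(D) = 6x³ ÷ x² = 6x. Subtract (6x)·D = 6x³ + 36x² + 42x. Remainder: −8x² − 53x − 56.
Step 6: lead(−8x² − 53x − 56) ÷ lead(D) = −8x² ÷ x² = −8. Subtract (−8)·D = −8x² − 48x − 56. Remainder: −5x.

Q(x) = −7x⁵ − 5x⁴ − 6x³ − 3x² + 6x − 8; R(x) = −5x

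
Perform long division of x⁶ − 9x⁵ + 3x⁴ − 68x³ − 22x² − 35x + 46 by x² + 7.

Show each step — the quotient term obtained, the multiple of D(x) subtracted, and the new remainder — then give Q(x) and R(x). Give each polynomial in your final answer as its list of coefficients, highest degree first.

Q = [1, -9, -4, -5, 6]; R = [4]

Step 1: lead(x⁶ − 9x⁵ + 3x⁴ − 68x³ − 22x² − 35x + 46) ÷ lead(D) = x⁶ ÷ x² = x⁴. Subtract (x⁴)·D = x⁶ + 7x⁴. Remainder: −9x⁵ − 4x⁴ − 68x³ − 22x² − 35x + 46.
Step 2: lead(−9x⁵ − 4x⁴ − 68x³ − 22x² − 35x + 46) ÷ lead(D) = −9x⁵ ÷ x² = −9x³. Subtract (−9x³)·D = −9x⁵ − 63x³. Remainder: −4x⁴ − 5x³ − 22x² − 35x + 46.
Step 3: lead(−4x⁴ − 5x³ − 22x² − 35x + 46) ÷ lead(D) = −4x⁴ ÷ x² = −4x². Subtract (−4x²)·D = −4x⁴ − 28x². Remainder: −5x³ + 6x² − 35x + 46.
Step 4: lead(−5x³ + 6x² − 35x + 46) ÷ lead(D) = −5x³ ÷ x² = −5x. Subtract (−5x)·D = −5x³ − 35x. Remainder: 6x² + 46.
Step 5: lead(6x² + 46) ÷ lead(D) = 6x² ÷ x² = 6. Subtract (6)·D = 6x² + 42. Remainder: 4.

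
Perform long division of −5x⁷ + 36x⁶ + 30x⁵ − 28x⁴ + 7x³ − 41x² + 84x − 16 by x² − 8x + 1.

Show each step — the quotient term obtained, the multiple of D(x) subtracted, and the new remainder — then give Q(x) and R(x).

Q(x) = −5x⁵ − 4x⁴ + 3x³ + 4x − 9; R(x) = 8x − 7

Step 1: lead(−5x⁷ + 36x⁶ + 30x⁵ − 28x⁴ + 7x³ − 41x² + 84x − 16) ÷ lead(D) = −5x⁷ ÷ x² = −5x⁵. Subtract (−5x⁵)·D = −5x⁷ + 40x⁶ − 5x⁵. Remainder: −4x⁶ + 35x⁵ − 28x⁴ + 7x³ − 41x² + 84x − 16.
Step 2: lead(−4x⁶ + 35x⁵ − 28x⁴ + 7x³ − 41x² + 84x − 16) ÷ lead(D) = −4x⁶ ÷ x² = −4x⁴. Subtract (−4x⁴)·D = −4x⁶ + 32x⁵ − 4x⁴. Remainder: 3x⁵ − 24x⁴ + 7x³ − 41x² + 84x − 16.
Step 3: lead(3x⁵ − 24x⁴ + 7x³ − 41x² + 84x − 16) ÷ lead(D) = 3x⁵ ÷ x² = 3x³. Subtract (3x³)·D = 3x⁵ − 24x⁴ + 3x³. Remainder: 4x³ − 41x² + 84x − 16.
Step 4: lead(4x³ − 41x² + 84x − 16) ÷ lead(D) = 4x³ ÷ x² = 4x. Subtract (4x)·D = 4x³ − 32x² + 4x. Remainder: −9x² + 80x − 16.
Step 5: lead(−9x² + 80x − 16) ÷ lead(D) = −9x² ÷ x² = −9. Subtract (−9)·D = −9x² + 72x − 9. Remainder: 8x − 7.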